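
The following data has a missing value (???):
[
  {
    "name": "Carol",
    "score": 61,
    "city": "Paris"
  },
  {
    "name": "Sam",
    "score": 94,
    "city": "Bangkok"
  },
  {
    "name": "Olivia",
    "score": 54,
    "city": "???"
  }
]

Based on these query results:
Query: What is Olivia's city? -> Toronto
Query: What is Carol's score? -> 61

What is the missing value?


The missing value is Olivia's city
From query: Olivia's city = Toronto

ANSWER: Toronto


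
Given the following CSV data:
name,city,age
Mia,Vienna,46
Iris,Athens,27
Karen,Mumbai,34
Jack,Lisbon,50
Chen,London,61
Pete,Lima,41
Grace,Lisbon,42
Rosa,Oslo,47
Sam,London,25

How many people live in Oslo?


Scanning city column for 'Oslo':
  Row 8: Rosa -> MATCH
Total matches: 1

ANSWER: 1


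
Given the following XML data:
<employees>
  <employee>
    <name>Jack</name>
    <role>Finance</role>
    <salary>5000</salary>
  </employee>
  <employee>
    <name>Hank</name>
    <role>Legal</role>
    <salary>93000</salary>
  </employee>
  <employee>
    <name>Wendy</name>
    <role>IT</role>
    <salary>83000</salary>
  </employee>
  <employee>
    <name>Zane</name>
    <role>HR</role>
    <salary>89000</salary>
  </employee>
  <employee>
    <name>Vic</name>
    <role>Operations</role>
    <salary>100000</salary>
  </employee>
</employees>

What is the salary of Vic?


Searching for <employee> with <name>Vic</name>
Found at position 5
<salary>100000</salary>

ANSWER: 100000


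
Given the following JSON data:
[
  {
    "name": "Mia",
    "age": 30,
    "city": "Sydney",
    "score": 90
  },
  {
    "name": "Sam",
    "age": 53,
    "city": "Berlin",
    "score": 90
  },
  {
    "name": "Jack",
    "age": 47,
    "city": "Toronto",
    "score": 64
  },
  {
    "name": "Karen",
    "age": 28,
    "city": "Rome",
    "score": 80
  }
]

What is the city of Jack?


Looking up record where name = Jack
Record index: 2
Field 'city' = Toronto

ANSWER: Toronto


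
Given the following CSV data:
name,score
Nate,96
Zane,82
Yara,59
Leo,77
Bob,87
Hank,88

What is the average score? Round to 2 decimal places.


Scores: 96, 82, 59, 77, 87, 88
Sum = 489
Count = 6
Average = 489 / 6 = 81.50

ANSWER: 81.50


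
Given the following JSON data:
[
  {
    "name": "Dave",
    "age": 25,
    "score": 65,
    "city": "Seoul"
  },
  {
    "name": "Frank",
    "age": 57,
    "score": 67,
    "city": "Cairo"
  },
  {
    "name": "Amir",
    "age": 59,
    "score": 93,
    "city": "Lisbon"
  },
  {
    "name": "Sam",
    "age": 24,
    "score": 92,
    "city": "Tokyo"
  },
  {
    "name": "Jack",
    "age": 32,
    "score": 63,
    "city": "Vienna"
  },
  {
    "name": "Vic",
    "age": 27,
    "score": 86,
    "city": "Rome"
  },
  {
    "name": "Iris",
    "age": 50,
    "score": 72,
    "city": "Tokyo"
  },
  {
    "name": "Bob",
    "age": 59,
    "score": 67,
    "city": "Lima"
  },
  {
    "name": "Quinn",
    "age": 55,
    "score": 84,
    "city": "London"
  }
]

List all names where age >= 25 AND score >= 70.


Checking both conditions:
  Dave (age=25, score=65) -> no
  Frank (age=57, score=67) -> no
  Amir (age=59, score=93) -> YES
  Sam (age=24, score=92) -> no
  Jack (age=32, score=63) -> no
  Vic (age=27, score=86) -> YES
  Iris (age=50, score=72) -> YES
  Bob (age=59, score=67) -> no
  Quinn (age=55, score=84) -> YES


ANSWER: Amir, Vic, Iris, Quinn


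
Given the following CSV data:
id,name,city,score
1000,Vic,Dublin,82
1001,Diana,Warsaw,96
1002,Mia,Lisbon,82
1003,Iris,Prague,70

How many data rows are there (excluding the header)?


Counting rows (excluding header):
Header: id,name,city,score
Data rows: 4

ANSWER: 4


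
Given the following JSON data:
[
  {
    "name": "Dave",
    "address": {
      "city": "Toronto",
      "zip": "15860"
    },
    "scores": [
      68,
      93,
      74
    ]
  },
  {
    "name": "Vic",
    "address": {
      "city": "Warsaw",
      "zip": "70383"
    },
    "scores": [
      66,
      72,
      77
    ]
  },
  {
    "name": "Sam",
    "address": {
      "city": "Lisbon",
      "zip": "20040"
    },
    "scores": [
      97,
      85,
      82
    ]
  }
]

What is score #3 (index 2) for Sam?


Path: records[2].scores[2]
Value: 82

ANSWER: 82


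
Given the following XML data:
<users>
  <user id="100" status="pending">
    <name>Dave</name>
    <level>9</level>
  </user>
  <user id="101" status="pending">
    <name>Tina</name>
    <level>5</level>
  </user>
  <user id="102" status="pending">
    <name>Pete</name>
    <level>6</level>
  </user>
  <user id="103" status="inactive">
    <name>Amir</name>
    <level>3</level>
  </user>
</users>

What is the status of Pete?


Finding user with name = Pete
user id="102" status="pending"

ANSWER: pending


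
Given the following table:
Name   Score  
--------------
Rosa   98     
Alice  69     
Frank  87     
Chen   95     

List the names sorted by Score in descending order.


Sorting by Score (descending):
  Rosa: 98
  Chen: 95
  Frank: 87
  Alice: 69


ANSWER: Rosa, Chen, Frank, Alice


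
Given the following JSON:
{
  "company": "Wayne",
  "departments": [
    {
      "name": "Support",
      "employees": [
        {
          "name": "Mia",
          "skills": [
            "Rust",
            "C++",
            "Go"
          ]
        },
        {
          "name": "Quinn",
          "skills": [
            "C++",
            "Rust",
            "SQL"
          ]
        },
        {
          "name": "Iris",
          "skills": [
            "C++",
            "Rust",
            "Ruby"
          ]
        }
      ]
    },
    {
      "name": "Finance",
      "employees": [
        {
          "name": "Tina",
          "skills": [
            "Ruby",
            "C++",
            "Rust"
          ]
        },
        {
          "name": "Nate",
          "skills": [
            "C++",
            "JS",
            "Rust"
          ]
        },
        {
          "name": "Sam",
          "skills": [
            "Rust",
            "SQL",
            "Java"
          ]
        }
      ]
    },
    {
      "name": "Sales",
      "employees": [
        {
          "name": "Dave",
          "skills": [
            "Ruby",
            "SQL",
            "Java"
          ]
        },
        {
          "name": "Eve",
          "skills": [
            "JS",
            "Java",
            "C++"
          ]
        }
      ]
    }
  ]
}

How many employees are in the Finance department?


Path: departments[1].employees
Count: 3

ANSWER: 3


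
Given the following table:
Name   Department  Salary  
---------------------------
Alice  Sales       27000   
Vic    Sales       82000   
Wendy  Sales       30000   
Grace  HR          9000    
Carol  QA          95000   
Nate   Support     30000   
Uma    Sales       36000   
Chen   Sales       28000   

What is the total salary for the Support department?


Support department members:
  Nate: 30000
Total = 30000 = 30000

ANSWER: 30000


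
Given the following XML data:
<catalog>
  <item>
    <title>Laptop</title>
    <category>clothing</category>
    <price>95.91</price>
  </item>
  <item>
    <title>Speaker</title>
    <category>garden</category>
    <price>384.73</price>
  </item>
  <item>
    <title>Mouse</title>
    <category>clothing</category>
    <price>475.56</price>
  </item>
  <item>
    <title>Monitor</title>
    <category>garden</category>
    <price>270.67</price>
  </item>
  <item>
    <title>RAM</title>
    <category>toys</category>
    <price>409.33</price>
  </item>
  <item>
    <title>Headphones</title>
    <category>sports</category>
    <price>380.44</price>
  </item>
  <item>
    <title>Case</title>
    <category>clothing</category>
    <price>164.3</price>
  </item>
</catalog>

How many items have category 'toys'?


Scanning <item> elements for <category>toys</category>:
  Item 5: RAM -> MATCH
Count: 1

ANSWER: 1


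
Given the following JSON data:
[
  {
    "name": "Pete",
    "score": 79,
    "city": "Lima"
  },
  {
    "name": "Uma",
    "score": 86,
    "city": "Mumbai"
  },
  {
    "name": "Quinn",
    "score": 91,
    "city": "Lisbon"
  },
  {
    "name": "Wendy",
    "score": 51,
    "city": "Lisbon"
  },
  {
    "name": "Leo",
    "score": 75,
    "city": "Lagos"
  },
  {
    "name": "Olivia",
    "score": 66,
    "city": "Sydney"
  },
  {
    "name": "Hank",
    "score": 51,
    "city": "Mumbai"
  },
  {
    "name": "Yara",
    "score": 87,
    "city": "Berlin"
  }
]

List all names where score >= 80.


Filtering records where score >= 80:
  Pete (score=79) -> no
  Uma (score=86) -> YES
  Quinn (score=91) -> YES
  Wendy (score=51) -> no
  Leo (score=75) -> no
  Olivia (score=66) -> no
  Hank (score=51) -> no
  Yara (score=87) -> YES


ANSWER: Uma, Quinn, Yara


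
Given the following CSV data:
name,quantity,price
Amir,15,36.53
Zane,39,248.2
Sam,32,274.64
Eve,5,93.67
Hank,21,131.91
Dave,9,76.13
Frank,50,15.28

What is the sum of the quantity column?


Values in 'quantity' column:
  Row 1: 15
  Row 2: 39
  Row 3: 32
  Row 4: 5
  Row 5: 21
  Row 6: 9
  Row 7: 50
Sum = 15 + 39 + 32 + 5 + 21 + 9 + 50 = 171

ANSWER: 171


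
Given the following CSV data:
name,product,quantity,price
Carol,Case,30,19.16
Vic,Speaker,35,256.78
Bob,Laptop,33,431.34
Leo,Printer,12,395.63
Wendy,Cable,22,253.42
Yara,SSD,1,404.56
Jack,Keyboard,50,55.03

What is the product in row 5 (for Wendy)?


Row 5: Wendy
Column 'product' = Cable

ANSWER: Cable


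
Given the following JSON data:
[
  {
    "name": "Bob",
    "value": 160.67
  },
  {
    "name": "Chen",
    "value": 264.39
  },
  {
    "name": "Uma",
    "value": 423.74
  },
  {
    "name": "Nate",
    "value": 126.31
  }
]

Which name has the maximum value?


Comparing values:
  Bob: 160.67
  Chen: 264.39
  Uma: 423.74
  Nate: 126.31
Maximum: Uma (423.74)

ANSWER: Uma


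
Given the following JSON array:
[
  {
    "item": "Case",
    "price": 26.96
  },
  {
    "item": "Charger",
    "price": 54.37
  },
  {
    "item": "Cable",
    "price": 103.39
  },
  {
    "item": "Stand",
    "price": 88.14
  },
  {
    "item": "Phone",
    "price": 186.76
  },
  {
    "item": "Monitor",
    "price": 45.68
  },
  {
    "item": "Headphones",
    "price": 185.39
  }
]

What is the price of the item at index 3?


Array index 3 -> Stand
price = 88.14

ANSWER: 88.14


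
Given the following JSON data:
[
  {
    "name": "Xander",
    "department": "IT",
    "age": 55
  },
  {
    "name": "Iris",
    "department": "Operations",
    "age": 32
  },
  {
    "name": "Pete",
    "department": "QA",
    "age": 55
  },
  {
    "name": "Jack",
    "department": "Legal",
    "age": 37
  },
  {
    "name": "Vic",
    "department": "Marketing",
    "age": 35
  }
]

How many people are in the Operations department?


Scanning records for department = Operations
  Record 1: Iris
Count: 1

ANSWER: 1


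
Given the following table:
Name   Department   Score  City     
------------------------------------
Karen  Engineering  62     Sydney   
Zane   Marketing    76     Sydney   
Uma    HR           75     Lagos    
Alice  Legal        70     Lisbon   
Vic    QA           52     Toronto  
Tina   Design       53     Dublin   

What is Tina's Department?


Row 6: Tina
Department = Design

ANSWER: Design


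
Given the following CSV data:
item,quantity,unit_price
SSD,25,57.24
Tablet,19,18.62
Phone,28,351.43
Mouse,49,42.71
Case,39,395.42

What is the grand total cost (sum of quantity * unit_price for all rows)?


Computing row totals:
  SSD: 25 * 57.24 = 1431.0
  Tablet: 19 * 18.62 = 353.78
  Phone: 28 * 351.43 = 9840.04
  Mouse: 49 * 42.71 = 2092.79
  Case: 39 * 395.42 = 15421.38
Grand total = 1431.0 + 353.78 + 9840.04 + 2092.79 + 15421.38 = 29138.99

ANSWER: 29138.99


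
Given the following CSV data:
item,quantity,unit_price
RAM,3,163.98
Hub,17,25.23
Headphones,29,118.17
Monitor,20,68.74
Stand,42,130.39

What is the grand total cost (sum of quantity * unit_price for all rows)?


Computing row totals:
  RAM: 3 * 163.98 = 491.94
  Hub: 17 * 25.23 = 428.91
  Headphones: 29 * 118.17 = 3426.93
  Monitor: 20 * 68.74 = 1374.8
  Stand: 42 * 130.39 = 5476.38
Grand total = 491.94 + 428.91 + 3426.93 + 1374.8 + 5476.38 = 11198.96

ANSWER: 11198.96


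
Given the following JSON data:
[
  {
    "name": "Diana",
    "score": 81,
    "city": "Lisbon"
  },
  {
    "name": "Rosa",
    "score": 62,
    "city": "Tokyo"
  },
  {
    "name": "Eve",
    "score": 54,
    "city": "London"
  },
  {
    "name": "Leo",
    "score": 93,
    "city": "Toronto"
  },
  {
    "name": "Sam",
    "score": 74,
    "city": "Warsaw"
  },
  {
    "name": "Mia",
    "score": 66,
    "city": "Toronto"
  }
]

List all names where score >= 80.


Filtering records where score >= 80:
  Diana (score=81) -> YES
  Rosa (score=62) -> no
  Eve (score=54) -> no
  Leo (score=93) -> YES
  Sam (score=74) -> no
  Mia (score=66) -> no


ANSWER: Diana, Leo


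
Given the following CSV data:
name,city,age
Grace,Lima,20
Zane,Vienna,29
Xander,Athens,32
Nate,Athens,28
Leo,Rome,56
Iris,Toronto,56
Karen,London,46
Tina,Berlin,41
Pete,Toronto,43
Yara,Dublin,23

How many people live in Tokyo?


Scanning city column for 'Tokyo':
Total matches: 0

ANSWER: 0


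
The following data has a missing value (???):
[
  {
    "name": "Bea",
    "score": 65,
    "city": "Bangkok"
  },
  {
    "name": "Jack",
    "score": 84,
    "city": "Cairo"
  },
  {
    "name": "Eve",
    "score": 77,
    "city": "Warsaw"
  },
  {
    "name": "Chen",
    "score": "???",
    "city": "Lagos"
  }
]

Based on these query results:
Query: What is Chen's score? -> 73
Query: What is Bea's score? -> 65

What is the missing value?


The missing value is Chen's score
From query: Chen's score = 73

ANSWER: 73


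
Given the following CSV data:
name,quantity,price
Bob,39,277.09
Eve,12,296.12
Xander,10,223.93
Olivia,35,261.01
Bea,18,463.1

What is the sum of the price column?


Values in 'price' column:
  Row 1: 277.09
  Row 2: 296.12
  Row 3: 223.93
  Row 4: 261.01
  Row 5: 463.1
Sum = 277.09 + 296.12 + 223.93 + 261.01 + 463.1 = 1521.25

ANSWER: 1521.25


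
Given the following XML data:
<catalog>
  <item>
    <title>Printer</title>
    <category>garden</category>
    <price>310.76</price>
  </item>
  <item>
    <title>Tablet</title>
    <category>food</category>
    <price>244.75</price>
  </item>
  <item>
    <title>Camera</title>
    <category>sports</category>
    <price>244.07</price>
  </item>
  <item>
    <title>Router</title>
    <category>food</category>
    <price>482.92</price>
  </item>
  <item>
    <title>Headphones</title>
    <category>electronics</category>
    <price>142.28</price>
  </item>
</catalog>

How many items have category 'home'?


Scanning <item> elements for <category>home</category>:
Count: 0

ANSWER: 0


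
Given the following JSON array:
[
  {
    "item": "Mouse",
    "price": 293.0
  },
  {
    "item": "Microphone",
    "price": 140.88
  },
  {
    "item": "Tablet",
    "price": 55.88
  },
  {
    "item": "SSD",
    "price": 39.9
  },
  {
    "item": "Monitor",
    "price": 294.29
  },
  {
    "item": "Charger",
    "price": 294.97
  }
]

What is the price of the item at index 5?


Array index 5 -> Charger
price = 294.97

ANSWER: 294.97


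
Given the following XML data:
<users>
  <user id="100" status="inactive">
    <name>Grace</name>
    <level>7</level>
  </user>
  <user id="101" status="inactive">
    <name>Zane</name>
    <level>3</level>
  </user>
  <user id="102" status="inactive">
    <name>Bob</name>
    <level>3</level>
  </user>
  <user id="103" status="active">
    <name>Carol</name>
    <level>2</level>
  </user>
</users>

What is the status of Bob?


Finding user with name = Bob
user id="102" status="inactive"

ANSWER: inactive


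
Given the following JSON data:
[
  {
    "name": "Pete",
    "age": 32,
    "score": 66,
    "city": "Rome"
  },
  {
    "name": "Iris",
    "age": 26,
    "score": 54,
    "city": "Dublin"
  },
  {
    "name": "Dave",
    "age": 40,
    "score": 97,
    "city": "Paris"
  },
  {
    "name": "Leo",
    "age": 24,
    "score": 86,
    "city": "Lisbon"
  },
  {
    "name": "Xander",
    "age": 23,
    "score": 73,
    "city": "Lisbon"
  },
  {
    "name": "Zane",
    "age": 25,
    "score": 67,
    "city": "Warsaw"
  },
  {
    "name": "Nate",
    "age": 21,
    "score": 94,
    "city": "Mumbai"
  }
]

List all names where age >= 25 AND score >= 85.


Checking both conditions:
  Pete (age=32, score=66) -> no
  Iris (age=26, score=54) -> no
  Dave (age=40, score=97) -> YES
  Leo (age=24, score=86) -> no
  Xander (age=23, score=73) -> no
  Zane (age=25, score=67) -> no
  Nate (age=21, score=94) -> no


ANSWER: Dave


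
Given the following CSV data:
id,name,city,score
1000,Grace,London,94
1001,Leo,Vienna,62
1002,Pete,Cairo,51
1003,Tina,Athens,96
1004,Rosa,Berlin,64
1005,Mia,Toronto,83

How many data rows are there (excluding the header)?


Counting rows (excluding header):
Header: id,name,city,score
Data rows: 6

ANSWER: 6


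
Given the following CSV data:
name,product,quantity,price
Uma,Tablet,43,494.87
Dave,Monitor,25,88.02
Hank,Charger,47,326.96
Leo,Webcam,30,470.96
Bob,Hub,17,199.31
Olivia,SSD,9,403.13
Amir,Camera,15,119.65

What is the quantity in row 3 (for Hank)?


Row 3: Hank
Column 'quantity' = 47

ANSWER: 47


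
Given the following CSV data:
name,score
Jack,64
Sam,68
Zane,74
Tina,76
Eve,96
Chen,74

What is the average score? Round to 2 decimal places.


Scores: 64, 68, 74, 76, 96, 74
Sum = 452
Count = 6
Average = 452 / 6 = 75.33

ANSWER: 75.33


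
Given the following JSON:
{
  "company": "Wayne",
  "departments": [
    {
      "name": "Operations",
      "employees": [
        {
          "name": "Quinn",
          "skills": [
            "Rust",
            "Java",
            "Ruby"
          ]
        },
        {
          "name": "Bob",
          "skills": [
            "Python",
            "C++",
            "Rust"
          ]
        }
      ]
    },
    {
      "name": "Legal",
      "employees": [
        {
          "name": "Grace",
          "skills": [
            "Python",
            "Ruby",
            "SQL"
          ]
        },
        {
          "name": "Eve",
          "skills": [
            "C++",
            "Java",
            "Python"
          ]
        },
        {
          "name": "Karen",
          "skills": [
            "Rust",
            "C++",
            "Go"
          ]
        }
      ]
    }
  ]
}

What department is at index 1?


Path: departments[1].name
Value: Legal

ANSWER: Legal


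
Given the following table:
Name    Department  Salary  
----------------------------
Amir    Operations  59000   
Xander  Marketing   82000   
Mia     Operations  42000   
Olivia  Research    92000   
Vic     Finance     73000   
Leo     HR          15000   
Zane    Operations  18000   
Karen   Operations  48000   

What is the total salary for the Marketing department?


Marketing department members:
  Xander: 82000
Total = 82000 = 82000

ANSWER: 82000


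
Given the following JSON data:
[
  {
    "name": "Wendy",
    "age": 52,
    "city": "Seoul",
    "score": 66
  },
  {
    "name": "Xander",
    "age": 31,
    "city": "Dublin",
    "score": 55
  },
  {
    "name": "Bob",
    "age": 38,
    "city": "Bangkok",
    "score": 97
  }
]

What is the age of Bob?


Looking up record where name = Bob
Record index: 2
Field 'age' = 38

ANSWER: 38


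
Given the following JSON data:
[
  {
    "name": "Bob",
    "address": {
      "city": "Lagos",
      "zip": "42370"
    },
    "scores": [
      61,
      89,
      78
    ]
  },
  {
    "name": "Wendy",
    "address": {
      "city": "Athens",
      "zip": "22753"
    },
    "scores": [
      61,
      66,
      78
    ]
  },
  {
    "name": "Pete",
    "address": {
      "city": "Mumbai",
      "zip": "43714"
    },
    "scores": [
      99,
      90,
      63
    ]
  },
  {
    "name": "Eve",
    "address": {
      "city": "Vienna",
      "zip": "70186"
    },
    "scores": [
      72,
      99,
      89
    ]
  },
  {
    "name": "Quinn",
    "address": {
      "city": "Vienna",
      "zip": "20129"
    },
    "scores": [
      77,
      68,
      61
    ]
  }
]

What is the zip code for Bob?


Path: records[0].address.zip
Value: 42370

ANSWER: 42370


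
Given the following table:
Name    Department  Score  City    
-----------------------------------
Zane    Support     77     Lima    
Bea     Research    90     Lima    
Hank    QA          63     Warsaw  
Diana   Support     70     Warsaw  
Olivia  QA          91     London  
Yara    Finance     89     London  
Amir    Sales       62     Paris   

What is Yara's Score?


Row 6: Yara
Score = 89

ANSWER: 89


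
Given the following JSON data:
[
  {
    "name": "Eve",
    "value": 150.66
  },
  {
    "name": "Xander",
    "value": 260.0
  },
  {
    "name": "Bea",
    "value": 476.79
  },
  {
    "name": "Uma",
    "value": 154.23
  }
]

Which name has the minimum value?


Comparing values:
  Eve: 150.66
  Xander: 260.0
  Bea: 476.79
  Uma: 154.23
Minimum: Eve (150.66)

ANSWER: Eve


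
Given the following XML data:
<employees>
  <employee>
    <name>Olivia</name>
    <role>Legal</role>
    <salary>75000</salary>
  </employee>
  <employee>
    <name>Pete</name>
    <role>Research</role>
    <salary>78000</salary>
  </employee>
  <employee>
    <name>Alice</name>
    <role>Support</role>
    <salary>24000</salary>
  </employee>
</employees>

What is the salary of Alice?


Searching for <employee> with <name>Alice</name>
Found at position 3
<salary>24000</salary>

ANSWER: 24000


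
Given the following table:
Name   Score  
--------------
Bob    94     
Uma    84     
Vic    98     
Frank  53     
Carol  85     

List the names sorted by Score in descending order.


Sorting by Score (descending):
  Vic: 98
  Bob: 94
  Carol: 85
  Uma: 84
  Frank: 53


ANSWER: Vic, Bob, Carol, Uma, Frank


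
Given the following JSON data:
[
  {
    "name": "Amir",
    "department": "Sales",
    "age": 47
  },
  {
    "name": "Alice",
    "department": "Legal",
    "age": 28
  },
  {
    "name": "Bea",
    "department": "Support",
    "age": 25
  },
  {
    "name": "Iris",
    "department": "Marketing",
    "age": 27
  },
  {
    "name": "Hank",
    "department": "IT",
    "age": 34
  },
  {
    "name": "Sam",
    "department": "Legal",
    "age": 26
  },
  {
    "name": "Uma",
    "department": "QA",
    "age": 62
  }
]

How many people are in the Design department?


Scanning records for department = Design
  No matches found
Count: 0

ANSWER: 0


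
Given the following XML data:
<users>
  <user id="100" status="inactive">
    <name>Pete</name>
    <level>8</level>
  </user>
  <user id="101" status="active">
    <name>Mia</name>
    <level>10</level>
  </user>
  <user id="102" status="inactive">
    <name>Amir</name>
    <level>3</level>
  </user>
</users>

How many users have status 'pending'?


Counting users with status='pending':
Count: 0

ANSWER: 0


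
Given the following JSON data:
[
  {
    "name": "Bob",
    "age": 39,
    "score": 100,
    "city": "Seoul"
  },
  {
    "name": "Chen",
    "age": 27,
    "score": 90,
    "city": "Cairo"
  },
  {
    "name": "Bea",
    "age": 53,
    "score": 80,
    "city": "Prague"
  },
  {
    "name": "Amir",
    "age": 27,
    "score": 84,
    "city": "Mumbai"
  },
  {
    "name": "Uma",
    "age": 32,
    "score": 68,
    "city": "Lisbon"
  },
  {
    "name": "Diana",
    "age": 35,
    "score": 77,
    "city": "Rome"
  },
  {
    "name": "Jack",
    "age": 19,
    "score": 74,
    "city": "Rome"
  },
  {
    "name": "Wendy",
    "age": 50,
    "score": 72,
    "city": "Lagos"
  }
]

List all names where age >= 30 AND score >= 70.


Checking both conditions:
  Bob (age=39, score=100) -> YES
  Chen (age=27, score=90) -> no
  Bea (age=53, score=80) -> YES
  Amir (age=27, score=84) -> no
  Uma (age=32, score=68) -> no
  Diana (age=35, score=77) -> YES
  Jack (age=19, score=74) -> no
  Wendy (age=50, score=72) -> YES


ANSWER: Bob, Bea, Diana, Wendy


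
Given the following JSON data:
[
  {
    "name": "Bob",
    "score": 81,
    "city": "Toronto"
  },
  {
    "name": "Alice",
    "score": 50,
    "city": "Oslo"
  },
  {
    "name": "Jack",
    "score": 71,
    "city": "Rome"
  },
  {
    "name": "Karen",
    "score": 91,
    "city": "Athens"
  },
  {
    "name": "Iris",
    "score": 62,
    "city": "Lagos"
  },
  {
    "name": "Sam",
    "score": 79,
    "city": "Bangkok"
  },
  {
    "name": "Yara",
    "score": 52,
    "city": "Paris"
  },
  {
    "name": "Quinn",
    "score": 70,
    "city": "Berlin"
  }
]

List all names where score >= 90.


Filtering records where score >= 90:
  Bob (score=81) -> no
  Alice (score=50) -> no
  Jack (score=71) -> no
  Karen (score=91) -> YES
  Iris (score=62) -> no
  Sam (score=79) -> no
  Yara (score=52) -> no
  Quinn (score=70) -> no


ANSWER: Karen


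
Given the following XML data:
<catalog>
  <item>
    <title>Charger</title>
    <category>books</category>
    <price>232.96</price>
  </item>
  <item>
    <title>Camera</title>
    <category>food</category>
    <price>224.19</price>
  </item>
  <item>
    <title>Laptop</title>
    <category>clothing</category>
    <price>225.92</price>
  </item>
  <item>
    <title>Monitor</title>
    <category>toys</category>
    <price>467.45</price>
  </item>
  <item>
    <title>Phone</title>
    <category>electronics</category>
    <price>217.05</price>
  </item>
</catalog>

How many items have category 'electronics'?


Scanning <item> elements for <category>electronics</category>:
  Item 5: Phone -> MATCH
Count: 1

ANSWER: 1


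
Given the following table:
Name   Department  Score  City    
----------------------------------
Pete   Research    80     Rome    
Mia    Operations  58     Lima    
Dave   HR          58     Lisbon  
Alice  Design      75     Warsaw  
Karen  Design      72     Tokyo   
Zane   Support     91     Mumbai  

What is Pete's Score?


Row 1: Pete
Score = 80

ANSWER: 80


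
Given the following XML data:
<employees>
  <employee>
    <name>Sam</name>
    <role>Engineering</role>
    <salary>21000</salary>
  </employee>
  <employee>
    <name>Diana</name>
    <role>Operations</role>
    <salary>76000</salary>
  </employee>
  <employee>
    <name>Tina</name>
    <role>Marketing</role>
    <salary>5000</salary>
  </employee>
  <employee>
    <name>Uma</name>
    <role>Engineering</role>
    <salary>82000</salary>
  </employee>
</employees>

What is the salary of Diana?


Searching for <employee> with <name>Diana</name>
Found at position 2
<salary>76000</salary>

ANSWER: 76000


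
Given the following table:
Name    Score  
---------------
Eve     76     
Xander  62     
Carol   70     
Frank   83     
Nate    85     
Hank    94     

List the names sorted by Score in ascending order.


Sorting by Score (ascending):
  Xander: 62
  Carol: 70
  Eve: 76
  Frank: 83
  Nate: 85
  Hank: 94


ANSWER: Xander, Carol, Eve, Frank, Nate, Hank


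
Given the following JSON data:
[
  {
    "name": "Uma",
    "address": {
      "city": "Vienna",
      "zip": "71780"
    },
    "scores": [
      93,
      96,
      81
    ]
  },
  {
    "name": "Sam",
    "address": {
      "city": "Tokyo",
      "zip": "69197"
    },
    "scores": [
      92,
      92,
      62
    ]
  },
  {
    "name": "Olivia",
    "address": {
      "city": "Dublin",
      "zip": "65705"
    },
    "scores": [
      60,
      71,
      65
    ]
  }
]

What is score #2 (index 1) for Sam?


Path: records[1].scores[1]
Value: 92

ANSWER: 92


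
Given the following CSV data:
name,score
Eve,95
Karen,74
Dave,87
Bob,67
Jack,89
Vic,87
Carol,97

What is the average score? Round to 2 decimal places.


Scores: 95, 74, 87, 67, 89, 87, 97
Sum = 596
Count = 7
Average = 596 / 7 = 85.14

ANSWER: 85.14


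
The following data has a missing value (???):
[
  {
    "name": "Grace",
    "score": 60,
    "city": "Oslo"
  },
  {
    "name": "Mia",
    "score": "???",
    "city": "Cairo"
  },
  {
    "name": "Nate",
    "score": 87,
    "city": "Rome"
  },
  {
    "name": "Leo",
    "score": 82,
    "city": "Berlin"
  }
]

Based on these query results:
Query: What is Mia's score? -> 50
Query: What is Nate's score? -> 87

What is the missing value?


The missing value is Mia's score
From query: Mia's score = 50

ANSWER: 50


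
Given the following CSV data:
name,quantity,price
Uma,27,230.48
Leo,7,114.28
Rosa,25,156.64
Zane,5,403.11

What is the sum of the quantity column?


Values in 'quantity' column:
  Row 1: 27
  Row 2: 7
  Row 3: 25
  Row 4: 5
Sum = 27 + 7 + 25 + 5 = 64

ANSWER: 64


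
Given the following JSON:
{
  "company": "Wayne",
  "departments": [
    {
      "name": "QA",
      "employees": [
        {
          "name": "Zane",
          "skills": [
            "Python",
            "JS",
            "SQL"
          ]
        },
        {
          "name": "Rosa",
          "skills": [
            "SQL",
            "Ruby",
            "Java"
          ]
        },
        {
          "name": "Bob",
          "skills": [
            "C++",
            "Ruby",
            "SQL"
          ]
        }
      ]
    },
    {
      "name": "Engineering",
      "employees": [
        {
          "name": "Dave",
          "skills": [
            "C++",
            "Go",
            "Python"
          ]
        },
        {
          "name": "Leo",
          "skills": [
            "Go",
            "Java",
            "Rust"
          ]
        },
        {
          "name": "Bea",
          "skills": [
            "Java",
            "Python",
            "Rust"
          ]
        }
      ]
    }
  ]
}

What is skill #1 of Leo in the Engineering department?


Path: departments[1].employees[1].skills[0]
Value: Go

ANSWER: Go


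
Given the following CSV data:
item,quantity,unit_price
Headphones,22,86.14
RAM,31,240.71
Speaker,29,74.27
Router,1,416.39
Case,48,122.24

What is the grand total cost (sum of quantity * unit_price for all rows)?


Computing row totals:
  Headphones: 22 * 86.14 = 1895.08
  RAM: 31 * 240.71 = 7462.01
  Speaker: 29 * 74.27 = 2153.83
  Router: 1 * 416.39 = 416.39
  Case: 48 * 122.24 = 5867.52
Grand total = 1895.08 + 7462.01 + 2153.83 + 416.39 + 5867.52 = 17794.83

ANSWER: 17794.83


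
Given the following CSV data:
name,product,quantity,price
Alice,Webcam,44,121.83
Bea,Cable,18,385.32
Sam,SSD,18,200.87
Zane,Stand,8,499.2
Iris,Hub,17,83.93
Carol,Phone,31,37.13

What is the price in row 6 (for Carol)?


Row 6: Carol
Column 'price' = 37.13

ANSWER: 37.13


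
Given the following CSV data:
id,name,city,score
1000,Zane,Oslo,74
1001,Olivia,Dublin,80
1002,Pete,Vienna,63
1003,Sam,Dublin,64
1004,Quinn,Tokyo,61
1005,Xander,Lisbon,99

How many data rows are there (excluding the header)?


Counting rows (excluding header):
Header: id,name,city,score
Data rows: 6

ANSWER: 6


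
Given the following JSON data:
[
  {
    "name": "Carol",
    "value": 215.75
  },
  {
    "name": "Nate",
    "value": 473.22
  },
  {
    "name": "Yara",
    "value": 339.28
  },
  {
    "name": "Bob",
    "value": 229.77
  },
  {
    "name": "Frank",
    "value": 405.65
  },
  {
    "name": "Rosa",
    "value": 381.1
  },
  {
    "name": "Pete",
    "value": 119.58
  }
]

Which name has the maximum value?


Comparing values:
  Carol: 215.75
  Nate: 473.22
  Yara: 339.28
  Bob: 229.77
  Frank: 405.65
  Rosa: 381.1
  Pete: 119.58
Maximum: Nate (473.22)

ANSWER: Nate


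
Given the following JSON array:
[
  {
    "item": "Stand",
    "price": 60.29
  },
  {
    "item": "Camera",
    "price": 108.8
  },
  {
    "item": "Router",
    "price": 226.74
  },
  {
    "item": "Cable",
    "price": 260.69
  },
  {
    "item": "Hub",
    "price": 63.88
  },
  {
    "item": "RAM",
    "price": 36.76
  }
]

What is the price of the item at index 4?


Array index 4 -> Hub
price = 63.88

ANSWER: 63.88


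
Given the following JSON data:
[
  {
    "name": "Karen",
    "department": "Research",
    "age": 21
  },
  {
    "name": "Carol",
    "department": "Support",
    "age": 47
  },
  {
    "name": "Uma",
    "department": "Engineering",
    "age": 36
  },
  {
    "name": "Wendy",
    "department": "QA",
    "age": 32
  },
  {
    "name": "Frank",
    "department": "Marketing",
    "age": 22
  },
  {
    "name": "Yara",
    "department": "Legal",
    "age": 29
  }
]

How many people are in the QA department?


Scanning records for department = QA
  Record 3: Wendy
Count: 1

ANSWER: 1


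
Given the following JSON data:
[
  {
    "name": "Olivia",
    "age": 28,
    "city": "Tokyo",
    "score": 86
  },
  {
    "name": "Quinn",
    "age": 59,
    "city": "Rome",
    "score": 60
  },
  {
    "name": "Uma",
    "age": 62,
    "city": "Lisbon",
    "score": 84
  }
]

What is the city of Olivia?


Looking up record where name = Olivia
Record index: 0
Field 'city' = Tokyo

ANSWER: Tokyo


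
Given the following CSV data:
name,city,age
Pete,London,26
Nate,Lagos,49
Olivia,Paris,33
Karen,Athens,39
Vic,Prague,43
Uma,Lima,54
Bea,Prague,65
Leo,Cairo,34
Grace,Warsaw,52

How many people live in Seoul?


Scanning city column for 'Seoul':
Total matches: 0

ANSWER: 0


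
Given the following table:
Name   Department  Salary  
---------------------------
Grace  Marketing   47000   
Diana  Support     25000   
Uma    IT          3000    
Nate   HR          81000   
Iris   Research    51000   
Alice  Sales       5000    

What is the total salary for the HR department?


HR department members:
  Nate: 81000
Total = 81000 = 81000

ANSWER: 81000


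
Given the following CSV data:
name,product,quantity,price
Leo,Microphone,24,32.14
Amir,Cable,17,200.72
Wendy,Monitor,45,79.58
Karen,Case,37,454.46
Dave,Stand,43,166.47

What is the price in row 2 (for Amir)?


Row 2: Amir
Column 'price' = 200.72

ANSWER: 200.72


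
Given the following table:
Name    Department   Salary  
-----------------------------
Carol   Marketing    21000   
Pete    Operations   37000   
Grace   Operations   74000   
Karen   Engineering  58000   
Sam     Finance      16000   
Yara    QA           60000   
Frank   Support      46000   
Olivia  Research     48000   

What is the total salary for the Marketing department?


Marketing department members:
  Carol: 21000
Total = 21000 = 21000

ANSWER: 21000


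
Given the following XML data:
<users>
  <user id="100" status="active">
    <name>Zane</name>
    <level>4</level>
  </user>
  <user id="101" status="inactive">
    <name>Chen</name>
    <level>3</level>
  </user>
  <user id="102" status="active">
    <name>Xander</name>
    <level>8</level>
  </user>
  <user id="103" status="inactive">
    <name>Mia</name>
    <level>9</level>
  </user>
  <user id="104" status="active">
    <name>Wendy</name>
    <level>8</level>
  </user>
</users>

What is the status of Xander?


Finding user with name = Xander
user id="102" status="active"

ANSWER: active


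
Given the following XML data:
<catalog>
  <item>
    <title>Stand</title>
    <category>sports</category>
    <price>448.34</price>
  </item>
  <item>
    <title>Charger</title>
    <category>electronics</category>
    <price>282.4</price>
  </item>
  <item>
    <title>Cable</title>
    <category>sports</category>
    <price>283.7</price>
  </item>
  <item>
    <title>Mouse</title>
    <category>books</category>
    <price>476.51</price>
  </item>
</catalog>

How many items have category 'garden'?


Scanning <item> elements for <category>garden</category>:
Count: 0

ANSWER: 0


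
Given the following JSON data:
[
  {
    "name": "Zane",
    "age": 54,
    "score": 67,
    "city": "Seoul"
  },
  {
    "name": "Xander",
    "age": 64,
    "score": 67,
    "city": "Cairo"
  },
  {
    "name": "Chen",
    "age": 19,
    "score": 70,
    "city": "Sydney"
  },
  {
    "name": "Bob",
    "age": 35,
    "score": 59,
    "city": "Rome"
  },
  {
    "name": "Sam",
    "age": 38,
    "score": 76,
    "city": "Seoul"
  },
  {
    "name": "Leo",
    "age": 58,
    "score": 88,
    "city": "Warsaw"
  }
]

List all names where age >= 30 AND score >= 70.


Checking both conditions:
  Zane (age=54, score=67) -> no
  Xander (age=64, score=67) -> no
  Chen (age=19, score=70) -> no
  Bob (age=35, score=59) -> no
  Sam (age=38, score=76) -> YES
  Leo (age=58, score=88) -> YES


ANSWER: Sam, Leo


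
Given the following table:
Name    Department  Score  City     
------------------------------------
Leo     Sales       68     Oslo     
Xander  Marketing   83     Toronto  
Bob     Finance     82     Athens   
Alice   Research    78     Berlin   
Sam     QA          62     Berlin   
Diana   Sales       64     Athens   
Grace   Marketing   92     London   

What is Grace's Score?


Row 7: Grace
Score = 92

ANSWER: 92


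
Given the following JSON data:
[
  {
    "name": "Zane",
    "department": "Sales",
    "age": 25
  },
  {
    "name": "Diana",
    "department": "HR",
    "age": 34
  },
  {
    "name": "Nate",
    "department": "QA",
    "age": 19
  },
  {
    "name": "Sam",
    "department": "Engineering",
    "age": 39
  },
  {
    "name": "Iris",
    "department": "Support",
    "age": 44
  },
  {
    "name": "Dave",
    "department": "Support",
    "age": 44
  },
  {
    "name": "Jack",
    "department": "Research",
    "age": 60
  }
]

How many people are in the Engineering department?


Scanning records for department = Engineering
  Record 3: Sam
Count: 1

ANSWER: 1


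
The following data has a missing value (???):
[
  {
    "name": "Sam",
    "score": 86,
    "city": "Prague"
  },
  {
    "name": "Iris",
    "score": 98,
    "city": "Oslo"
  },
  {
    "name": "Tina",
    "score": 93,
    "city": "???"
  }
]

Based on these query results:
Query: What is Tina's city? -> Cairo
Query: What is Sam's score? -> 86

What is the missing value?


The missing value is Tina's city
From query: Tina's city = Cairo

ANSWER: Cairo


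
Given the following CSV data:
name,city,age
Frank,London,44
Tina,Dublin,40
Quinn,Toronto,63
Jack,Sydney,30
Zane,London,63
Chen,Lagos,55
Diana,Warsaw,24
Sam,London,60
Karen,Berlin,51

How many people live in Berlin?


Scanning city column for 'Berlin':
  Row 9: Karen -> MATCH
Total matches: 1

ANSWER: 1


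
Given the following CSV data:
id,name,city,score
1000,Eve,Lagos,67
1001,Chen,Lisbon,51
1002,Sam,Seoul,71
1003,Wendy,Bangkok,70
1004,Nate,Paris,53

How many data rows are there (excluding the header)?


Counting rows (excluding header):
Header: id,name,city,score
Data rows: 5

ANSWER: 5


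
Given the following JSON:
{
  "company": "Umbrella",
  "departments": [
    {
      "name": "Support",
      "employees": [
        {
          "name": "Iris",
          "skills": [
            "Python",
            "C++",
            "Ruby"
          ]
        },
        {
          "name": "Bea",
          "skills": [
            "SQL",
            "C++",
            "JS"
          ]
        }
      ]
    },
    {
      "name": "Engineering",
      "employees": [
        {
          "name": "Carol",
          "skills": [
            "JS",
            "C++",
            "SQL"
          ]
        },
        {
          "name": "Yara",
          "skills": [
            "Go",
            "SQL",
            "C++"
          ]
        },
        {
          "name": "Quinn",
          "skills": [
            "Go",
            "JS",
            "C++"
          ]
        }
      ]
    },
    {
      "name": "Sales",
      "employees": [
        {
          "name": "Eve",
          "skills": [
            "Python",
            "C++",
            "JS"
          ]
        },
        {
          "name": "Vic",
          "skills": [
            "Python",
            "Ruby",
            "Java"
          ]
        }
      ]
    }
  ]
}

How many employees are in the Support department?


Path: departments[0].employees
Count: 2

ANSWER: 2


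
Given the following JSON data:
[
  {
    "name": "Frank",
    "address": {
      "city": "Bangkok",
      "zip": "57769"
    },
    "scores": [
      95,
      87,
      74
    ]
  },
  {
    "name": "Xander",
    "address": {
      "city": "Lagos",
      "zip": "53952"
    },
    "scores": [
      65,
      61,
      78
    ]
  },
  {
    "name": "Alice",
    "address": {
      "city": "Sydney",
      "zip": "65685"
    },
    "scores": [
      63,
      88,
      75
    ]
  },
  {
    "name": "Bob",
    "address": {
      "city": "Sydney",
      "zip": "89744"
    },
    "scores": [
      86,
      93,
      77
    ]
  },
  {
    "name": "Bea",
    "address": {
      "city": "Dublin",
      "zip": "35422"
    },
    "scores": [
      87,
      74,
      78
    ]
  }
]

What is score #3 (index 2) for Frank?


Path: records[0].scores[2]
Value: 74

ANSWER: 74
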